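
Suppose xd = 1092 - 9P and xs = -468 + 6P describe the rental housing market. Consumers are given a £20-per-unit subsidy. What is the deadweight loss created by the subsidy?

Pre-subsidy: 1092 - 9P = -468 + 6P gives P* = 104, x* = 156.
With the rebate, buyers effectively pay Pb = Ps − 20, where Ps is the price sellers receive.
Demand in terms of Ps becomes xd = 1092 − 9(Ps − 20) = 1272 - 9Ps. Setting this equal to supply: 1272 - 9Ps = -468 + 6Ps, so Ps = 116.
Buyers pay Pb = 116 − 20 = 96; x' = -468 + 6·116 = 228.
The subsidy expands output by 228 − 156 = 72 past the efficient level; on those units the gap between marginal cost and willingness to pay runs from 0 up to 20.
DWL = ½ × 20 × 72 = 720.

Deadweight loss = £720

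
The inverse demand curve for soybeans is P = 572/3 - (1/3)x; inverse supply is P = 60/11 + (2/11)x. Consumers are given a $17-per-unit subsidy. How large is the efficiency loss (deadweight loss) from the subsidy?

Deadweight loss = $280.5

Pre-subsidy: 572/3 - (1/3)x = 60/11 + (2/11)x gives x* = 6112/17 and P* = 1204/17.
With the rebate, buyers effectively pay Pb = Ps − 17, where Ps is the price sellers receive.
On the curves, Pb = 572/3 - (1/3)x and Ps = 60/11 + (2/11)x; the wedge Ps − Pb = 17 gives 60/11 + (2/11)x − (572/3 - (1/3)x) = 17, so x' = 6673/17.
Then Pb = 572/3 − (1/3)·(6673/17) = 1017/17 and Ps = 60/11 + (2/11)·(6673/17) = 1306/17.
The subsidy expands output by 6673/17 − 6112/17 = 33 past the efficient level; on those units the gap between marginal cost and willingness to pay runs from 0 up to 17.
DWL = ½ × 17 × 33 = 280.5.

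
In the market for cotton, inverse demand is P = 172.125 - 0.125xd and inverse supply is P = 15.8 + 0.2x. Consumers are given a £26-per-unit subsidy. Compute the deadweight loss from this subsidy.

Deadweight loss = £1040

Pre-subsidy: 172.125 - 0.125x = 15.8 + 0.2x gives x* = 481 and P* = 112.
With the rebate, buyers effectively pay Pb = Ps − 26, where Ps is the price sellers receive.
On the curves, Pb = 172.125 - 0.125x and Ps = 15.8 + 0.2x; the wedge Ps − Pb = 26 gives 15.8 + 0.2x − (172.125 - 0.125x) = 26, so x' = 561.
Then Pb = 172.125 − 0.125·561 = 102 and Ps = 15.8 + 0.2·561 = 128.
The subsidy expands output by 561 − 481 = 80 past the efficient level; on those units the gap between marginal cost and willingness to pay runs from 0 up to 26.
DWL = ½ × 26 × 80 = 1040.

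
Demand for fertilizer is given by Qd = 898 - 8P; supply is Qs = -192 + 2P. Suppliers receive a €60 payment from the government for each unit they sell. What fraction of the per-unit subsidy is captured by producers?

Producer share = 0.8

Pre-subsidy: 898 - 8P = -192 + 2P gives P* = 109, Q* = 26.
With the subsidy, sellers receive Ps = Pb + 60 for each unit, where Pb is the price buyers pay.
Supply in terms of Pb becomes Qs = -192 + 2(Pb + 60) = -72 + 2Pb. Setting this equal to demand: 898 - 8Pb = -72 + 2Pb, so Pb = 97.
Sellers receive Ps = 97 + 60 = 157; Q' = 898 − 8·97 = 122.
Buyers' price falls by P* − Pb = 109 − 97 = 12; sellers' price rises by Ps − P* = 157 − 109 = 48.
So producers capture 48/60 = 0.8 of each unit of subsidy.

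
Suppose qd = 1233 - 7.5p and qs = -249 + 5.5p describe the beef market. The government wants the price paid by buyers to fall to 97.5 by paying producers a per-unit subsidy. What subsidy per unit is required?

Required subsidy s = 39 per unit

At a buyer price of 97.5, quantity demanded is 1233 − 7.5·97.5 = 501.75.
Sellers supply 501.75 only when they receive ps with -249 + 5.5·ps = 501.75, i.e. ps = 136.5.
s = ps − pb = 136.5 − 97.5 = 39.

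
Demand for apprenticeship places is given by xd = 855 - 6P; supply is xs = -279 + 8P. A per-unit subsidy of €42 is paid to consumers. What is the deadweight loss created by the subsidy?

Pre-subsidy: 855 - 6P = -279 + 8P gives P* = 81, x* = 369.
With the rebate, buyers effectively pay Pb = Ps − 42, where Ps is the price sellers receive.
Demand in terms of Ps becomes xd = 855 − 6(Ps − 42) = 1107 - 6Ps. Setting this equal to supply: 1107 - 6Ps = -279 + 8Ps, so Ps = 99.
Buyers pay Pb = 99 − 42 = 57; x' = -279 + 8·99 = 513.
The subsidy expands output by 513 − 369 = 144 past the efficient level; on those units the gap between marginal cost and willingness to pay runs from 0 up to 42.
DWL = ½ × 42 × 144 = 3024.

Deadweight loss = €3024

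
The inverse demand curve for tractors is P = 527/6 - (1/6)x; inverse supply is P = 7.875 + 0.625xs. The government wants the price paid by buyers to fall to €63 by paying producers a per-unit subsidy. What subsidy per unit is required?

At a buyer price of 63, quantity demanded is 527 − 6·63 = 149.
Sellers supply 149 only when they receive Ps = 7.875 + 0.625·149 = 101.
s = Ps − Pb = 101 − 63 = 38.

Required subsidy s = €38 per unit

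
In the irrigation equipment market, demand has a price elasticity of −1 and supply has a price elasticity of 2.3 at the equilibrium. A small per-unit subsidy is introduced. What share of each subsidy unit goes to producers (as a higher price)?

Producer share = 10/33

For a small subsidy around the equilibrium, the benefit split depends on the relative slopes, which at a point are proportional to the elasticities.
Buyer share = εs/(εs + |εd|) = 2.3/(2.3 + 1) = 23/33; seller share = |εd|/(εs + |εd|) = 10/33.
So producers capture 10/33 of the subsidy.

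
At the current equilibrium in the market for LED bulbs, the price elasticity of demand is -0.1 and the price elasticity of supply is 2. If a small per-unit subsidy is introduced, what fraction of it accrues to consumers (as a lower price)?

Consumer share = 20/21

For a small subsidy around the equilibrium, the benefit split depends on the relative slopes, which at a point are proportional to the elasticities.
Buyer share = εs/(εs + |εd|) = 2/(2 + 0.1) = 20/21; seller share = |εd|/(εs + |εd|) = 1/21.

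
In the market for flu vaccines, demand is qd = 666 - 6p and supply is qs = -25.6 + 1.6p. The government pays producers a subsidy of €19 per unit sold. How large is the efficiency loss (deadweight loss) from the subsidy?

Pre-subsidy: 666 - 6p = -25.6 + 1.6p gives p* = 91, q* = 120.
With the subsidy, sellers receive ps = pb + 19 for each unit, where pb is the price buyers pay.
Supply in terms of pb becomes qs = -25.6 + 1.6(pb + 19) = 4.8 + 1.6pb. Setting this equal to demand: 666 - 6pb = 4.8 + 1.6pb, so pb = 87.
Sellers receive ps = 87 + 19 = 106; q' = 666 − 6·87 = 144.
The subsidy expands output by 144 − 120 = 24 past the efficient level; on those units the gap between marginal cost and willingness to pay runs from 0 up to 19.
DWL = ½ × 19 × 24 = 228.

Deadweight loss = €228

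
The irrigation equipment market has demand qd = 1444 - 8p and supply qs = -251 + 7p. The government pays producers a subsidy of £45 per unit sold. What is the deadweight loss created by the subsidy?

Deadweight loss = £3780

Pre-subsidy: 1444 - 8p = -251 + 7p gives p* = 113, q* = 540.
With the subsidy, sellers receive ps = pb + 45 for each unit, where pb is the price buyers pay.
Supply in terms of pb becomes qs = -251 + 7(pb + 45) = 64 + 7pb. Setting this equal to demand: 1444 - 8pb = 64 + 7pb, so pb = 92.
Sellers receive ps = 92 + 45 = 137; q' = 1444 − 8·92 = 708.
The subsidy expands output by 708 − 540 = 168 past the efficient level; on those units the gap between marginal cost and willingness to pay runs from 0 up to 45.
DWL = ½ × 45 × 168 = 3780.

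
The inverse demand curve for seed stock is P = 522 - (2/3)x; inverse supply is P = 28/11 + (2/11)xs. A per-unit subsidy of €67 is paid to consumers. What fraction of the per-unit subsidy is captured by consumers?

Consumer share = 11/14

Pre-subsidy: 522 - (2/3)x = 28/11 + (2/11)x gives x* = 8571/14 and P* = 797/7.
With the rebate, buyers effectively pay Pb = Ps − 67, where Ps is the price sellers receive.
On the curves, Pb = 522 - (2/3)x and Ps = 28/11 + (2/11)x; the wedge Ps − Pb = 67 gives 28/11 + (2/11)x − (522 - (2/3)x) = 67, so x' = 19353/28.
Then Pb = 522 − (2/3)·(19353/28) = 857/14 and Ps = 28/11 + (2/11)·(19353/28) = 1795/14.
Buyers' price falls by P* − Pb = 797/7 − 857/14 = 737/14; sellers' price rises by Ps − P* = 1795/14 − 797/7 = 201/14.
So consumers capture (737/14)/67 = 11/14 of each unit of subsidy.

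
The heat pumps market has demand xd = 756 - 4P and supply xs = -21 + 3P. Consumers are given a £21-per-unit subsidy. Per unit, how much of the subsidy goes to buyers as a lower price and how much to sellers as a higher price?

Pre-subsidy: 756 - 4P = -21 + 3P gives P* = 111, x* = 312.
With the rebate, buyers effectively pay Pb = Ps − 21, where Ps is the price sellers receive.
Demand in terms of Ps becomes xd = 756 − 4(Ps − 21) = 840 - 4Ps. Setting this equal to supply: 840 - 4Ps = -21 + 3Ps, so Ps = 123.
Buyers pay Pb = 123 − 21 = 102; x' = -21 + 3·123 = 348.
Buyers' price falls by P* − Pb = 111 − 102 = 9; sellers' price rises by Ps − P* = 123 − 111 = 12.

Buyers gain £9 per unit; sellers gain £12 per unit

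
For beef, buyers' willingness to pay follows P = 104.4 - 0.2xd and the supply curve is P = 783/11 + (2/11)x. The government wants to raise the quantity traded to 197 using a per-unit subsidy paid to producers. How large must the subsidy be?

At x = 197, from the demand curve buyers pay Pb = 104.4 − 0.2·197 = 65; from the supply curve sellers need Ps = 783/11 + (2/11)·197 = 107.
The subsidy must fill the gap: s = Ps − Pb = 107 − 65 = 42.

Required subsidy s = 42 per unit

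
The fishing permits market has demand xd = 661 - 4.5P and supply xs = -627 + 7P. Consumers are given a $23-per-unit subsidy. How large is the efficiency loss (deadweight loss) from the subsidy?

Pre-subsidy: 661 - 4.5P = -627 + 7P gives P* = 112, x* = 157.
With the rebate, buyers effectively pay Pb = Ps − 23, where Ps is the price sellers receive.
Demand in terms of Ps becomes xd = 661 − 4.5(Ps − 23) = 764.5 - 4.5Ps. Setting this equal to supply: 764.5 - 4.5Ps = -627 + 7Ps, so Ps = 121.
Buyers pay Pb = 121 − 23 = 98; x' = -627 + 7·121 = 220.
The subsidy expands output by 220 − 157 = 63 past the efficient level; on those units the gap between marginal cost and willingness to pay runs from 0 up to 23.
DWL = ½ × 23 × 63 = 724.5.

Deadweight loss = $724.5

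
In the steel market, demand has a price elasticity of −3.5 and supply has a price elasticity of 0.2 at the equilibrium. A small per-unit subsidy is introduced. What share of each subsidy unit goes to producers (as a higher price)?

For a small subsidy around the equilibrium, the benefit split depends on the relative slopes, which at a point are proportional to the elasticities.
Buyer share = εs/(εs + |εd|) = 0.2/(0.2 + 3.5) = 2/37; seller share = |εd|/(εs + |εd|) = 35/37.
So producers capture 35/37 of the subsidy.

Producer share = 35/37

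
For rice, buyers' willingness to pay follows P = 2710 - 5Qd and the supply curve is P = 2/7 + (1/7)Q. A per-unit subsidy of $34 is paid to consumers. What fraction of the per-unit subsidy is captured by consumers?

Consumer share = 35/36

Pre-subsidy: 2710 - 5Q = 2/7 + (1/7)Q gives Q* = 4742/9 and P* = 680/9.
With the rebate, buyers effectively pay Pb = Ps − 34, where Ps is the price sellers receive.
On the curves, Pb = 2710 - 5Q and Ps = 2/7 + (1/7)Q; the wedge Ps − Pb = 34 gives 2/7 + (1/7)Q − (2710 - 5Q) = 34, so Q' = 533.5.
Then Pb = 2710 − 5·533.5 = 42.5 and Ps = 2/7 + (1/7)·533.5 = 76.5.
Buyers' price falls by P* − Pb = 680/9 − 42.5 = 595/18; sellers' price rises by Ps − P* = 76.5 − 680/9 = 17/18.
So consumers capture (595/18)/34 = 35/36 of each unit of subsidy.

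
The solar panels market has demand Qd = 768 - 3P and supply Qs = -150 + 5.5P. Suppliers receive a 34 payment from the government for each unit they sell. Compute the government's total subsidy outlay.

Government cost = 17340

Pre-subsidy: 768 - 3P = -150 + 5.5P gives P* = 108, Q* = 444.
With the subsidy, sellers receive Ps = Pb + 34 for each unit, where Pb is the price buyers pay.
Supply in terms of Pb becomes Qs = -150 + 5.5(Pb + 34) = 37 + 5.5Pb. Setting this equal to demand: 768 - 3Pb = 37 + 5.5Pb, so Pb = 86.
Sellers receive Ps = 86 + 34 = 120; Q' = 768 − 3·86 = 510.
Government outlay = subsidy × quantity = 34 × 510 = 17340.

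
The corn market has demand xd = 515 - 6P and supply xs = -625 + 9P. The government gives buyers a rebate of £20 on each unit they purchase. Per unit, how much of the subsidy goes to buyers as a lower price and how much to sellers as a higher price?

Pre-subsidy: 515 - 6P = -625 + 9P gives P* = 76, x* = 59.
With the rebate, buyers effectively pay Pb = Ps − 20, where Ps is the price sellers receive.
Demand in terms of Ps becomes xd = 515 − 6(Ps − 20) = 635 - 6Ps. Setting this equal to supply: 635 - 6Ps = -625 + 9Ps, so Ps = 84.
Buyers pay Pb = 84 − 20 = 64; x' = -625 + 9·84 = 131.
Buyers' price falls by P* − Pb = 76 − 64 = 12; sellers' price rises by Ps − P* = 84 − 76 = 8.

Buyers gain £12 per unit; sellers gain £8 per unit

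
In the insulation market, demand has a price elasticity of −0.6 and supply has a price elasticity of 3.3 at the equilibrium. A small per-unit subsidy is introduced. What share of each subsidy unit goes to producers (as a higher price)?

Producer share = 2/13

For a small subsidy around the equilibrium, the benefit split depends on the relative slopes, which at a point are proportional to the elasticities.
Buyer share = εs/(εs + |εd|) = 3.3/(3.3 + 0.6) = 11/13; seller share = |εd|/(εs + |εd|) = 2/13.
So producers capture 2/13 of the subsidy.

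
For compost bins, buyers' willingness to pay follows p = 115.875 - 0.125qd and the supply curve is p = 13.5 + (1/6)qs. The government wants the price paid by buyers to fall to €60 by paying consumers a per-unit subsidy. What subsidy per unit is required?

Required subsidy s = €28 per unit

At a buyer price of 60, quantity demanded is 927 − 8·60 = 447.
Sellers supply 447 only when they receive ps = 13.5 + (1/6)·447 = 88.
s = ps − pb = 88 − 60 = 28.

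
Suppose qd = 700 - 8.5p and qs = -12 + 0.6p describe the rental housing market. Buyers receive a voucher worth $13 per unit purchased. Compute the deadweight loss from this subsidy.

Pre-subsidy: 700 - 8.5p = -12 + 0.6p gives p* = 7120/91, q* = 3180/91.
With the rebate, buyers effectively pay pb = ps − 13, where ps is the price sellers receive.
Demand in terms of ps becomes qd = 700 − 8.5(ps − 13) = 810.5 - 8.5ps. Setting this equal to supply: 810.5 - 8.5ps = -12 + 0.6ps, so ps = 1175/13.
Buyers pay pb = 1175/13 − 13 = 1006/13; q' = -12 + 0.6·(1175/13) = 549/13.
The subsidy expands output by 549/13 − 3180/91 = 51/7 past the efficient level; on those units the gap between marginal cost and willingness to pay runs from 0 up to 13.
DWL = ½ × 13 × 51/7 = 663/14.

Deadweight loss = 663/14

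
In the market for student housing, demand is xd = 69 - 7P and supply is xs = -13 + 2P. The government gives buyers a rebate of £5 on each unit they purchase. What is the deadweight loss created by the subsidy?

Deadweight loss = 175/9

Pre-subsidy: 69 - 7P = -13 + 2P gives P* = 82/9, x* = 47/9.
With the rebate, buyers effectively pay Pb = Ps − 5, where Ps is the price sellers receive.
Demand in terms of Ps becomes xd = 69 − 7(Ps − 5) = 104 - 7Ps. Setting this equal to supply: 104 - 7Ps = -13 + 2Ps, so Ps = 13.
Buyers pay Pb = 13 − 5 = 8; x' = -13 + 2·13 = 13.
The subsidy expands output by 13 − 47/9 = 70/9 past the efficient level; on those units the gap between marginal cost and willingness to pay runs from 0 up to 5.
DWL = ½ × 5 × 70/9 = 175/9.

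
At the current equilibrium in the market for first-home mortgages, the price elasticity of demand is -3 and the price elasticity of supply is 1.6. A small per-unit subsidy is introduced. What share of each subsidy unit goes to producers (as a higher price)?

Producer share = 15/23

For a small subsidy around the equilibrium, the benefit split depends on the relative slopes, which at a point are proportional to the elasticities.
Buyer share = εs/(εs + |εd|) = 1.6/(1.6 + 3) = 8/23; seller share = |εd|/(εs + |εd|) = 15/23.
So producers capture 15/23 of the subsidy.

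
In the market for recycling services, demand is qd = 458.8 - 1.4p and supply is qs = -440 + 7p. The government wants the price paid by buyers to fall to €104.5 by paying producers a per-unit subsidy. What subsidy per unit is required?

At a buyer price of 104.5, quantity demanded is 458.8 − 1.4·104.5 = 312.5.
Sellers supply 312.5 only when they receive ps with -440 + 7·ps = 312.5, i.e. ps = 107.5.
s = ps − pb = 107.5 − 104.5 = 3.

Required subsidy s = €3 per unit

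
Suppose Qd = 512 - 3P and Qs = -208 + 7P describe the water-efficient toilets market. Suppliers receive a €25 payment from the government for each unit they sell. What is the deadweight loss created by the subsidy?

Deadweight loss = €656.25

Pre-subsidy: 512 - 3P = -208 + 7P gives P* = 72, Q* = 296.
With the subsidy, sellers receive Ps = Pb + 25 for each unit, where Pb is the price buyers pay.
Supply in terms of Pb becomes Qs = -208 + 7(Pb + 25) = -33 + 7Pb. Setting this equal to demand: 512 - 3Pb = -33 + 7Pb, so Pb = 54.5.
Sellers receive Ps = 54.5 + 25 = 79.5; Q' = 512 − 3·54.5 = 348.5.
The subsidy expands output by 348.5 − 296 = 52.5 past the efficient level; on those units the gap between marginal cost and willingness to pay runs from 0 up to 25.
DWL = ½ × 25 × 52.5 = 656.25.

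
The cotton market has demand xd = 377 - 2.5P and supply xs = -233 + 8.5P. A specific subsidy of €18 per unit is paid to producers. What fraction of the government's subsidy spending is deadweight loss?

DWL / government spending = 255/4006

Pre-subsidy: 377 - 2.5P = -233 + 8.5P gives P* = 610/11, x* = 2622/11.
With the subsidy, sellers receive Ps = Pb + 18 for each unit, where Pb is the price buyers pay.
Supply in terms of Pb becomes xs = -233 + 8.5(Pb + 18) = -80 + 8.5Pb. Setting this equal to demand: 377 - 2.5Pb = -80 + 8.5Pb, so Pb = 457/11.
Sellers receive Ps = 457/11 + 18 = 655/11; x' = 377 − 2.5·(457/11) = 6009/22.
ΔCS = ½(2622/11 + 6009/22)(610/11 − 457/11) = 3557.25; ΔPS = ½(2622/11 + 6009/22)(655/11 − 610/11) = 1046.25.
Government spending = 18 × 6009/22 = 54081/11.
DWL = ½ × 18 × (6009/22 − 2622/11) = 6885/22; fraction = (6885/22) / (54081/11) = 255/4006.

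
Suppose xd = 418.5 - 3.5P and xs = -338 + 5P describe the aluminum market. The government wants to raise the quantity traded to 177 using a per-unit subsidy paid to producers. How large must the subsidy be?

At x = 177, invert demand for the buyer price: Pb = (418.5 − 177)/3.5 = 69; invert supply for the seller price: Ps = (177 − (-338))/5 = 103.
The subsidy must fill the gap: s = Ps − Pb = 103 − 69 = 34.

Required subsidy s = 34 per unit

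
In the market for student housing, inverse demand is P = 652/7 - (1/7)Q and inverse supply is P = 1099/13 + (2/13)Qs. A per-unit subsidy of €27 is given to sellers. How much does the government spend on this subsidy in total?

Pre-subsidy: 652/7 - (1/7)Q = 1099/13 + (2/13)Q gives Q* = 29 and P* = 89.
With the subsidy, sellers receive Ps = Pb + 27 for each unit, where Pb is the price buyers pay.
On the curves, Pb = 652/7 - (1/7)Q and Ps = 1099/13 + (2/13)Q; the wedge Ps − Pb = 27 gives 1099/13 + (2/13)Q − (652/7 - (1/7)Q) = 27, so Q' = 120.
Then Pb = 652/7 − (1/7)·120 = 76 and Ps = 1099/13 + (2/13)·120 = 103.
Government outlay = subsidy × quantity = 27 × 120 = 3240.

Government cost = €3240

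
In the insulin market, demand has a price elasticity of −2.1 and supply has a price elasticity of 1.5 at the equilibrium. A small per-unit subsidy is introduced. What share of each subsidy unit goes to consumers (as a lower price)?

For a small subsidy around the equilibrium, the benefit split depends on the relative slopes, which at a point are proportional to the elasticities.
Buyer share = εs/(εs + |εd|) = 1.5/(1.5 + 2.1) = 5/12; seller share = |εd|/(εs + |εd|) = 7/12.

Consumer share = 5/12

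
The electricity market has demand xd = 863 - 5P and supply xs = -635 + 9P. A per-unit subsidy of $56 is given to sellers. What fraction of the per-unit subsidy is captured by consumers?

Consumer share = 9/14

Pre-subsidy: 863 - 5P = -635 + 9P gives P* = 107, x* = 328.
With the subsidy, sellers receive Ps = Pb + 56 for each unit, where Pb is the price buyers pay.
Supply in terms of Pb becomes xs = -635 + 9(Pb + 56) = -131 + 9Pb. Setting this equal to demand: 863 - 5Pb = -131 + 9Pb, so Pb = 71.
Sellers receive Ps = 71 + 56 = 127; x' = 863 − 5·71 = 508.
Buyers' price falls by P* − Pb = 107 − 71 = 36; sellers' price rises by Ps − P* = 127 − 107 = 20.
So consumers capture 36/56 = 9/14 of each unit of subsidy.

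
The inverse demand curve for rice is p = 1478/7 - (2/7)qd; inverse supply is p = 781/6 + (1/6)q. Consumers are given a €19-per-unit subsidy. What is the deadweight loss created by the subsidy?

Pre-subsidy: 1478/7 - (2/7)q = 781/6 + (1/6)q gives q* = 179 and p* = 160.
With the rebate, buyers effectively pay pb = ps − 19, where ps is the price sellers receive.
On the curves, pb = 1478/7 - (2/7)q and ps = 781/6 + (1/6)q; the wedge ps − pb = 19 gives 781/6 + (1/6)q − (1478/7 - (2/7)q) = 19, so q' = 221.
Then pb = 1478/7 − (2/7)·221 = 148 and ps = 781/6 + (1/6)·221 = 167.
The subsidy expands output by 221 − 179 = 42 past the efficient level; on those units the gap between marginal cost and willingness to pay runs from 0 up to 19.
DWL = ½ × 19 × 42 = 399.

Deadweight loss = €399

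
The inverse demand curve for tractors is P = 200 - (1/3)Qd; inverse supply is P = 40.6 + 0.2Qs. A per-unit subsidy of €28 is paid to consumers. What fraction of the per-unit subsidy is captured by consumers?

Pre-subsidy: 200 - (1/3)Q = 40.6 + 0.2Q gives Q* = 298.875 and P* = 100.375.
With the rebate, buyers effectively pay Pb = Ps − 28, where Ps is the price sellers receive.
On the curves, Pb = 200 - (1/3)Q and Ps = 40.6 + 0.2Q; the wedge Ps − Pb = 28 gives 40.6 + 0.2Q − (200 - (1/3)Q) = 28, so Q' = 351.375.
Then Pb = 200 − (1/3)·351.375 = 82.875 and Ps = 40.6 + 0.2·351.375 = 110.875.
Buyers' price falls by P* − Pb = 100.375 − 82.875 = 17.5; sellers' price rises by Ps − P* = 110.875 − 100.375 = 10.5.
So consumers capture 17.5/28 = 0.625 of each unit of subsidy.

Consumer share = 0.625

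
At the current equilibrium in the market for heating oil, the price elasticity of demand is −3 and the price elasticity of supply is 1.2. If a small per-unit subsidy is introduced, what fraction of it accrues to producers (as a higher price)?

For a small subsidy around the equilibrium, the benefit split depends on the relative slopes, which at a point are proportional to the elasticities.
Buyer share = εs/(εs + |εd|) = 1.2/(1.2 + 3) = 2/7; seller share = |εd|/(εs + |εd|) = 5/7.
So producers capture 5/7 of the subsidy.

Producer share = 5/7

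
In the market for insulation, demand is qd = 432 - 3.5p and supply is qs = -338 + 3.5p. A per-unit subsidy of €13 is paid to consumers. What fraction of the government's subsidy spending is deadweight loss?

Pre-subsidy: 432 - 3.5p = -338 + 3.5p gives p* = 110, q* = 47.
With the rebate, buyers effectively pay pb = ps − 13, where ps is the price sellers receive.
Demand in terms of ps becomes qd = 432 − 3.5(ps − 13) = 477.5 - 3.5ps. Setting this equal to supply: 477.5 - 3.5ps = -338 + 3.5ps, so ps = 116.5.
Buyers pay pb = 116.5 − 13 = 103.5; q' = -338 + 3.5·116.5 = 69.75.
ΔCS = ½(47 + 69.75)(110 − 103.5) = 379.4375; ΔPS = ½(47 + 69.75)(116.5 − 110) = 379.4375.
Government spending = 13 × 69.75 = 906.75.
DWL = ½ × 13 × (69.75 − 47) = 147.875; fraction = 147.875 / 906.75 = 91/558.

DWL / government spending = 91/558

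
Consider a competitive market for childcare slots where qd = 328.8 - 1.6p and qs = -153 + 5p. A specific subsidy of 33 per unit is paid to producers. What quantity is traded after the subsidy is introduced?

q' = 252

Pre-subsidy: 328.8 - 1.6p = -153 + 5p gives p* = 73, q* = 212.
With the subsidy, sellers receive ps = pb + 33 for each unit, where pb is the price buyers pay.
Supply in terms of pb becomes qs = -153 + 5(pb + 33) = 12 + 5pb. Setting this equal to demand: 328.8 - 1.6pb = 12 + 5pb, so pb = 48.
Sellers receive ps = 48 + 33 = 81; q' = 328.8 − 1.6·48 = 252.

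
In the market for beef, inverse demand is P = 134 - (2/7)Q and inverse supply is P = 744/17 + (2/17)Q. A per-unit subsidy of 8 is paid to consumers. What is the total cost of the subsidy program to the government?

Pre-subsidy: 134 - (2/7)Q = 744/17 + (2/17)Q gives Q* = 5369/24 and P* = 841/12.
With the rebate, buyers effectively pay Pb = Ps − 8, where Ps is the price sellers receive.
On the curves, Pb = 134 - (2/7)Q and Ps = 744/17 + (2/17)Q; the wedge Ps − Pb = 8 gives 744/17 + (2/17)Q − (134 - (2/7)Q) = 8, so Q' = 5845/24.
Then Pb = 134 − (2/7)·(5845/24) = 773/12 and Ps = 744/17 + (2/17)·(5845/24) = 869/12.
Government outlay = subsidy × quantity = 8 × 5845/24 = 5845/3.

Government cost = 5845/3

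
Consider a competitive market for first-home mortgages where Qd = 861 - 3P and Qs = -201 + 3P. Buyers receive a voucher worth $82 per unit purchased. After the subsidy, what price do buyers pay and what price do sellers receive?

Pre-subsidy: 861 - 3P = -201 + 3P gives P* = 177, Q* = 330.
With the rebate, buyers effectively pay Pb = Ps − 82, where Ps is the price sellers receive.
Demand in terms of Ps becomes Qd = 861 − 3(Ps − 82) = 1107 - 3Ps. Setting this equal to supply: 1107 - 3Ps = -201 + 3Ps, so Ps = 218.
Buyers pay Pb = 218 − 82 = 136; Q' = -201 + 3·218 = 453.

Buyers pay $136; sellers receive $218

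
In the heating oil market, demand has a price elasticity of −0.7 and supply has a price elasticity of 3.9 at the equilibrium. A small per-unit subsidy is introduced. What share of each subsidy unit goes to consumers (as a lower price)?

Consumer share = 39/46

For a small subsidy around the equilibrium, the benefit split depends on the relative slopes, which at a point are proportional to the elasticities.
Buyer share = εs/(εs + |εd|) = 3.9/(3.9 + 0.7) = 39/46; seller share = |εd|/(εs + |εd|) = 7/46.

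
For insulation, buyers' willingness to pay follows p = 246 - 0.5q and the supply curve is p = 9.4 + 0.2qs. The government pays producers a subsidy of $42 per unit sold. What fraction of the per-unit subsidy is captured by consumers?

Pre-subsidy: 246 - 0.5q = 9.4 + 0.2q gives q* = 338 and p* = 77.
With the subsidy, sellers receive ps = pb + 42 for each unit, where pb is the price buyers pay.
On the curves, pb = 246 - 0.5q and ps = 9.4 + 0.2q; the wedge ps − pb = 42 gives 9.4 + 0.2q − (246 - 0.5q) = 42, so q' = 398.
Then pb = 246 − 0.5·398 = 47 and ps = 9.4 + 0.2·398 = 89.
Buyers' price falls by p* − pb = 77 − 47 = 30; sellers' price rises by ps − p* = 89 − 77 = 12.
So consumers capture 30/42 = 5/7 of each unit of subsidy.

Consumer share = 5/7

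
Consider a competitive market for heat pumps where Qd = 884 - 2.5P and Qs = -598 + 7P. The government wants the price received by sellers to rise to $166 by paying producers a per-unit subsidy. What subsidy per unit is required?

Required subsidy s = $38 per unit

At a seller price of 166, quantity supplied is -598 + 7·166 = 564.
Buyers absorb 564 only when they pay Pb with 884 − 2.5·Pb = 564, i.e. Pb = 128.
s = Ps − Pb = 166 − 128 = 38.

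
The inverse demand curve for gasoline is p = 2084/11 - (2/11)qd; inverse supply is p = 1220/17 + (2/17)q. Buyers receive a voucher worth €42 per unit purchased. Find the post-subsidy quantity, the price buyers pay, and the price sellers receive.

q' = 533.25; buyers pay €92.5; sellers receive €134.5

Pre-subsidy: 2084/11 - (2/11)q = 1220/17 + (2/17)q gives q* = 393 and p* = 118.
With the rebate, buyers effectively pay pb = ps − 42, where ps is the price sellers receive.
On the curves, pb = 2084/11 - (2/11)q and ps = 1220/17 + (2/17)q; the wedge ps − pb = 42 gives 1220/17 + (2/17)q − (2084/11 - (2/11)q) = 42, so q' = 533.25.
Then pb = 2084/11 − (2/11)·533.25 = 92.5 and ps = 1220/17 + (2/17)·533.25 = 134.5.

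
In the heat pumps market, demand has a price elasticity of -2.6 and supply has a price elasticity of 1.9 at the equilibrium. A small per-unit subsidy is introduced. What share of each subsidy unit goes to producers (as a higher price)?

Producer share = 26/45

For a small subsidy around the equilibrium, the benefit split depends on the relative slopes, which at a point are proportional to the elasticities.
Buyer share = εs/(εs + |εd|) = 1.9/(1.9 + 2.6) = 19/45; seller share = |εd|/(εs + |εd|) = 26/45.
So producers capture 26/45 of the subsidy.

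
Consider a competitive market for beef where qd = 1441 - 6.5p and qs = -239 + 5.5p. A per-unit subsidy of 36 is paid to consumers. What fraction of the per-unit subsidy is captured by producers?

Producer share = 13/24

Pre-subsidy: 1441 - 6.5p = -239 + 5.5p gives p* = 140, q* = 531.
With the rebate, buyers effectively pay pb = ps − 36, where ps is the price sellers receive.
Demand in terms of ps becomes qd = 1441 − 6.5(ps − 36) = 1675 - 6.5ps. Setting this equal to supply: 1675 - 6.5ps = -239 + 5.5ps, so ps = 159.5.
Buyers pay pb = 159.5 − 36 = 123.5; q' = -239 + 5.5·159.5 = 638.25.
Buyers' price falls by p* − pb = 140 − 123.5 = 16.5; sellers' price rises by ps − p* = 159.5 − 140 = 19.5.
So producers capture 19.5/36 = 13/24 of each unit of subsidy.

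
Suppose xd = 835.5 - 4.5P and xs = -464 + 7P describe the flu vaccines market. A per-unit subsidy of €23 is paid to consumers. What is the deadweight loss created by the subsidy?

Pre-subsidy: 835.5 - 4.5P = -464 + 7P gives P* = 113, x* = 327.
With the rebate, buyers effectively pay Pb = Ps − 23, where Ps is the price sellers receive.
Demand in terms of Ps becomes xd = 835.5 − 4.5(Ps − 23) = 939 - 4.5Ps. Setting this equal to supply: 939 - 4.5Ps = -464 + 7Ps, so Ps = 122.
Buyers pay Pb = 122 − 23 = 99; x' = -464 + 7·122 = 390.
The subsidy expands output by 390 − 327 = 63 past the efficient level; on those units the gap between marginal cost and willingness to pay runs from 0 up to 23.
DWL = ½ × 23 × 63 = 724.5.

Deadweight loss = €724.5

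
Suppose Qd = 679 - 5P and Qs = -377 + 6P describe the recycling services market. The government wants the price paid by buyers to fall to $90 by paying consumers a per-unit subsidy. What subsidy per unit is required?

At a buyer price of 90, quantity demanded is 679 − 5·90 = 229.
Sellers supply 229 only when they receive Ps with -377 + 6·Ps = 229, i.e. Ps = 101.
s = Ps − Pb = 101 − 90 = 11.

Required subsidy s = $11 per unit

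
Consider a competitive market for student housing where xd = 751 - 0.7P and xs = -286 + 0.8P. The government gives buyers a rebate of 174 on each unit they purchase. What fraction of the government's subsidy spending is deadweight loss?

Pre-subsidy: 751 - 0.7P = -286 + 0.8P gives P* = 2074/3, x* = 4006/15.
With the rebate, buyers effectively pay Pb = Ps − 174, where Ps is the price sellers receive.
Demand in terms of Ps becomes xd = 751 − 0.7(Ps − 174) = 872.8 - 0.7Ps. Setting this equal to supply: 872.8 - 0.7Ps = -286 + 0.8Ps, so Ps = 11588/15.
Buyers pay Pb = 11588/15 − 174 = 8978/15; x' = -286 + 0.8·(11588/15) = 24902/75.
ΔCS = ½(4006/15 + 24902/75)(2074/3 − 8978/15) = 10424224/375; ΔPS = ½(4006/15 + 24902/75)(11588/15 − 2074/3) = 9121196/375.
Government spending = 174 × 24902/75 = 57772.64.
DWL = ½ × 174 × (24902/75 − 4006/15) = 5651.52; fraction = 5651.52 / 57772.64 = 1218/12451.

DWL / government spending = 1218/12451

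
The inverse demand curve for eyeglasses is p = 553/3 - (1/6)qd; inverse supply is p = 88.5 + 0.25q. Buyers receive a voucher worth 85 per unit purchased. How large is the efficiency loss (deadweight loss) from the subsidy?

Pre-subsidy: 553/3 - (1/6)q = 88.5 + 0.25q gives q* = 230 and p* = 146.
With the rebate, buyers effectively pay pb = ps − 85, where ps is the price sellers receive.
On the curves, pb = 553/3 - (1/6)q and ps = 88.5 + 0.25q; the wedge ps − pb = 85 gives 88.5 + 0.25q − (553/3 - (1/6)q) = 85, so q' = 434.
Then pb = 553/3 − (1/6)·434 = 112 and ps = 88.5 + 0.25·434 = 197.
The subsidy expands output by 434 − 230 = 204 past the efficient level; on those units the gap between marginal cost and willingness to pay runs from 0 up to 85.
DWL = ½ × 85 × 204 = 8670.

Deadweight loss = 8670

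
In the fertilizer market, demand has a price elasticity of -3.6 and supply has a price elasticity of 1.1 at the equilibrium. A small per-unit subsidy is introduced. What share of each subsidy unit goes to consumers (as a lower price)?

Consumer share = 11/47

For a small subsidy around the equilibrium, the benefit split depends on the relative slopes, which at a point are proportional to the elasticities.
Buyer share = εs/(εs + |εd|) = 1.1/(1.1 + 3.6) = 11/47; seller share = |εd|/(εs + |εd|) = 36/47.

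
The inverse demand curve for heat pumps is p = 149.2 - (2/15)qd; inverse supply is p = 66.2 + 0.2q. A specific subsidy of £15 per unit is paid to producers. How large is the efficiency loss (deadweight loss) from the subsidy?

Pre-subsidy: 149.2 - (2/15)q = 66.2 + 0.2q gives q* = 249 and p* = 116.
With the subsidy, sellers receive ps = pb + 15 for each unit, where pb is the price buyers pay.
On the curves, pb = 149.2 - (2/15)q and ps = 66.2 + 0.2q; the wedge ps − pb = 15 gives 66.2 + 0.2q − (149.2 - (2/15)q) = 15, so q' = 294.
Then pb = 149.2 − (2/15)·294 = 110 and ps = 66.2 + 0.2·294 = 125.
The subsidy expands output by 294 − 249 = 45 past the efficient level; on those units the gap between marginal cost and willingness to pay runs from 0 up to 15.
DWL = ½ × 15 × 45 = 337.5.

Deadweight loss = £337.5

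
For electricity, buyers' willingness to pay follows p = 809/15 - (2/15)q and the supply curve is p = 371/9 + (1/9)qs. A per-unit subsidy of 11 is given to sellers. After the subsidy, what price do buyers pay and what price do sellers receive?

Pre-subsidy: 809/15 - (2/15)q = 371/9 + (1/9)q gives q* = 52 and p* = 47.
With the subsidy, sellers receive ps = pb + 11 for each unit, where pb is the price buyers pay.
On the curves, pb = 809/15 - (2/15)q and ps = 371/9 + (1/9)q; the wedge ps − pb = 11 gives 371/9 + (1/9)q − (809/15 - (2/15)q) = 11, so q' = 97.
Then pb = 809/15 − (2/15)·97 = 41 and ps = 371/9 + (1/9)·97 = 52.

Buyers pay 41; sellers receive 52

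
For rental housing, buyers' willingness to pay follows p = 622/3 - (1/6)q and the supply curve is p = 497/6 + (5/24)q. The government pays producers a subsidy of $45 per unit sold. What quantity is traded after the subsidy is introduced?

Pre-subsidy: 622/3 - (1/6)q = 497/6 + (5/24)q gives q* = 332 and p* = 152.
With the subsidy, sellers receive ps = pb + 45 for each unit, where pb is the price buyers pay.
On the curves, pb = 622/3 - (1/6)q and ps = 497/6 + (5/24)q; the wedge ps − pb = 45 gives 497/6 + (5/24)q − (622/3 - (1/6)q) = 45, so q' = 452.
Then pb = 622/3 − (1/6)·452 = 132 and ps = 497/6 + (5/24)·452 = 177.

q' = 452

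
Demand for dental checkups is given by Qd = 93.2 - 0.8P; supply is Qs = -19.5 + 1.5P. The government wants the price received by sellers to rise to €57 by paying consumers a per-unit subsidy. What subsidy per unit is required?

Required subsidy s = €23 per unit

At a seller price of 57, quantity supplied is -19.5 + 1.5·57 = 66.
Buyers absorb 66 only when they pay Pb with 93.2 − 0.8·Pb = 66, i.e. Pb = 34.
s = Ps − Pb = 57 − 34 = 23.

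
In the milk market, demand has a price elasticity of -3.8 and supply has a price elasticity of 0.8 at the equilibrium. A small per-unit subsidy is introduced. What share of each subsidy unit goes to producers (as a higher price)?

Producer share = 19/23

For a small subsidy around the equilibrium, the benefit split depends on the relative slopes, which at a point are proportional to the elasticities.
Buyer share = εs/(εs + |εd|) = 0.8/(0.8 + 3.8) = 4/23; seller share = |εd|/(εs + |εd|) = 19/23.
So producers capture 19/23 of the subsidy.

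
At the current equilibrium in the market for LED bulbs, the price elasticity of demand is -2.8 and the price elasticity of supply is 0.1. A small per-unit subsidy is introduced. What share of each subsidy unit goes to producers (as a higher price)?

For a small subsidy around the equilibrium, the benefit split depends on the relative slopes, which at a point are proportional to the elasticities.
Buyer share = εs/(εs + |εd|) = 0.1/(0.1 + 2.8) = 1/29; seller share = |εd|/(εs + |εd|) = 28/29.
So producers capture 28/29 of the subsidy.

Producer share = 28/29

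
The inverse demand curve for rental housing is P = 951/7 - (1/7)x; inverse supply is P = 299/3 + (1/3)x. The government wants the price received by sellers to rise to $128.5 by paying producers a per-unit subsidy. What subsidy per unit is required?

At a seller price of 128.5, quantity supplied is -299 + 3·128.5 = 86.5.
Buyers absorb 86.5 only when they pay Pb = 951/7 − (1/7)·86.5 = 123.5.
s = Ps − Pb = 128.5 − 123.5 = 5.

Required subsidy s = $5 per unit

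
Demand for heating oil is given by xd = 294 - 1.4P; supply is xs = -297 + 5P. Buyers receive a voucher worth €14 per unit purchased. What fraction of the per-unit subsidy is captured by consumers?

Consumer share = 0.78125

Pre-subsidy: 294 - 1.4P = -297 + 5P gives P* = 92.34375, x* = 164.71875.
With the rebate, buyers effectively pay Pb = Ps − 14, where Ps is the price sellers receive.
Demand in terms of Ps becomes xd = 294 − 1.4(Ps − 14) = 313.6 - 1.4Ps. Setting this equal to supply: 313.6 - 1.4Ps = -297 + 5Ps, so Ps = 95.40625.
Buyers pay Pb = 95.40625 − 14 = 81.40625; x' = -297 + 5·95.40625 = 180.03125.
Buyers' price falls by P* − Pb = 92.34375 − 81.40625 = 10.9375; sellers' price rises by Ps − P* = 95.40625 − 92.34375 = 3.0625.
So consumers capture 10.9375/14 = 0.78125 of each unit of subsidy.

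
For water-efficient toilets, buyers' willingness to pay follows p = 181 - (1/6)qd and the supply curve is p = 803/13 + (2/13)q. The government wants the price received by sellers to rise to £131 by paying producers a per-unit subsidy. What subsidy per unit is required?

Required subsidy s = £25 per unit

At a seller price of 131, quantity supplied is -401.5 + 6.5·131 = 450.
Buyers absorb 450 only when they pay pb = 181 − (1/6)·450 = 106.
s = ps − pb = 131 − 106 = 25.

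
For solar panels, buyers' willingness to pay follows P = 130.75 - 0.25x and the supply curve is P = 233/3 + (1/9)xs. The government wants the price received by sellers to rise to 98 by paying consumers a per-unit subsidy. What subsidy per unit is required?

Required subsidy s = 13 per unit

At a seller price of 98, quantity supplied is -699 + 9·98 = 183.
Buyers absorb 183 only when they pay Pb = 130.75 − 0.25·183 = 85.
s = Ps − Pb = 98 − 85 = 13.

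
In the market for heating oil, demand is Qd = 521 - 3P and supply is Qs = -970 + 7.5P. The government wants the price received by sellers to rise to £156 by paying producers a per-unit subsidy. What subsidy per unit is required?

Required subsidy s = £49 per unit

At a seller price of 156, quantity supplied is -970 + 7.5·156 = 200.
Buyers absorb 200 only when they pay Pb with 521 − 3·Pb = 200, i.e. Pb = 107.
s = Ps − Pb = 156 − 107 = 49.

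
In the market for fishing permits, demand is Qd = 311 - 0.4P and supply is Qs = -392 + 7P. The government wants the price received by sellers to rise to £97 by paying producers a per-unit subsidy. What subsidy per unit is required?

At a seller price of 97, quantity supplied is -392 + 7·97 = 287.
Buyers absorb 287 only when they pay Pb with 311 − 0.4·Pb = 287, i.e. Pb = 60.
s = Ps − Pb = 97 − 60 = 37.

Required subsidy s = £37 per unit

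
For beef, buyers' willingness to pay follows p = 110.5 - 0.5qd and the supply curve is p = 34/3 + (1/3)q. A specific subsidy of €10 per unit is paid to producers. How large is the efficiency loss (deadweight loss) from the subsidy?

Pre-subsidy: 110.5 - 0.5q = 34/3 + (1/3)q gives q* = 119 and p* = 51.
With the subsidy, sellers receive ps = pb + 10 for each unit, where pb is the price buyers pay.
On the curves, pb = 110.5 - 0.5q and ps = 34/3 + (1/3)q; the wedge ps − pb = 10 gives 34/3 + (1/3)q − (110.5 - 0.5q) = 10, so q' = 131.
Then pb = 110.5 − 0.5·131 = 45 and ps = 34/3 + (1/3)·131 = 55.
The subsidy expands output by 131 − 119 = 12 past the efficient level; on those units the gap between marginal cost and willingness to pay runs from 0 up to 10.
DWL = ½ × 10 × 12 = 60.

Deadweight loss = €60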